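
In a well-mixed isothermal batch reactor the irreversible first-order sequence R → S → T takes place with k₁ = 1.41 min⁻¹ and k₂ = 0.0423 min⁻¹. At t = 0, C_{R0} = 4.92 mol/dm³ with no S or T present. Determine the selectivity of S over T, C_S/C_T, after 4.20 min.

6.28

Solving the coupled first-order balances gives C_S(t) = [k₁/(k₂−k₁)]·C_{R0}·(e^(−k₁t) − e^(−k₂t)).
e^(−k₁t) = e^(−1.41×4.20) = e^(−5.922) = 0.002680; e^(−k₂t) = e^(−0.1777) = 0.8372.
C_S = 1.41×4.92/(0.0423−1.41) × (0.002680−0.8372) = (-5.072)×(-0.8345) = 4.233 mol/dm³.
C_R = C_{R0}e^(−k₁t) = 0.01318 mol/dm³, so C_T = C_{R0}−C_R−C_S = 0.6739 mol/dm³; C_S/C_T = 6.28.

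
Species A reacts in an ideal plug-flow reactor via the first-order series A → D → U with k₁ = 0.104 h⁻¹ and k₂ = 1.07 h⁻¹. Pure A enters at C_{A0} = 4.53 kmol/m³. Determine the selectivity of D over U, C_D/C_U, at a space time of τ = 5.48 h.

For first-order series with pure A initially, C_D(τ) = k₁C_{A0}/(k₂−k₁)·(e^(−k₁τ) − e^(−k₂τ)).
e^(−k₁τ) = e^(−0.104×5.48) = e^(−0.5699) = 0.5656; e^(−k₂τ) = e^(−5.864) = 0.002841.
C_D = 0.104×4.53/(1.07−0.104) × (0.5656−0.002841) = 0.4877×0.5627 = 0.2744 kmol/m³.
C_A = C_{A0}e^(−k₁τ) = 2.562 kmol/m³, so C_U = C_{A0}−C_A−C_D = 1.694 kmol/m³; C_D/C_U = 0.162.

0.162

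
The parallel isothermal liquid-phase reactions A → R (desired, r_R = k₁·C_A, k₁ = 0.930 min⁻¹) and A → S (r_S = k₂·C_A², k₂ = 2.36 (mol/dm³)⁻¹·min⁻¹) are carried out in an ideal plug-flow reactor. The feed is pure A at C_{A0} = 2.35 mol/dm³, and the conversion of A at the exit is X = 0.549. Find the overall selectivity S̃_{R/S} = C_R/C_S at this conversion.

C_A = C_{A0}(1−X) = 1.060 mol/dm³.
Along a PFR/batch, dC_R/dC_A = −r_R/(r_R+r_S) = −k₁/(k₁+k₂·C_A).
Integrating from C_{A0} to C_A: C_R = (0.930/2.36)·ln[(0.930+2.36·2.35)/(0.930+2.36·1.06)] = 0.3941·ln(6.476/3.431) = 0.2503 mol/dm³.
C_S = (C_{A0}−C_A)−C_R = 1.040 mol/dm³; S̃_{R/S} = 0.2503/1.040 = 0.241.

0.241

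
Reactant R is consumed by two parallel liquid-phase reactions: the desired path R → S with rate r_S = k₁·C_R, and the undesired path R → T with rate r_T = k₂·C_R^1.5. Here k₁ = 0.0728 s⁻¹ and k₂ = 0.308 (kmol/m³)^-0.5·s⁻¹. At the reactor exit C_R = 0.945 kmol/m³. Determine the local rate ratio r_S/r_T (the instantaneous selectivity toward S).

S_{S/T} = r_S/r_T = (k₁·C_R)/(k₂·C_R^1.5) = (k₁/k₂)·C_R^-0.5.
= (0.0728×0.9450) / (0.308×0.9450^1.5) = 0.06880/0.2829 = 0.243.
The undesired path is higher order in R, so low C_R (CSTR or dilute feed) favours S.

0.243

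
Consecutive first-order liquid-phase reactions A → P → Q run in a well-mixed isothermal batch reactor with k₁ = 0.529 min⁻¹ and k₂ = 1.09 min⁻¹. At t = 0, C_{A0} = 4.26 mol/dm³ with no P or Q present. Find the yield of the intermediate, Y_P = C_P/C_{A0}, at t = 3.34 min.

The intermediate concentration in a first-order A→B→C sequence is C_P = k₁C_{A0}(e^(−k₁t) − e^(−k₂t))/(k₂−k₁).
e^(−k₁t) = e^(−0.529×3.34) = e^(−1.767) = 0.1709; e^(−k₂t) = e^(−3.641) = 0.02624.
C_P = 0.529×4.26/(1.09−0.529) × (0.1709−0.02624) = 4.017×0.1446 = 0.5810 mol/dm³.
Y_P = C_P/C_{A0} = 0.5810/4.26 = 0.136.

0.136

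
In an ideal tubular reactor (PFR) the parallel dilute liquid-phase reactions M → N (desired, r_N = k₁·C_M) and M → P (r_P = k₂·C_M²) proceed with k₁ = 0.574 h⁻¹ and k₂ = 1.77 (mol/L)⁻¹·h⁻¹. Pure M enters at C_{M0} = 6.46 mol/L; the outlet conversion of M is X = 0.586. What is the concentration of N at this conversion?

C_M = C_{M0}(1−X) = 2.674 mol/L.
Along a PFR/batch, dC_N/dC_M = −r_N/(r_N+r_P) = −k₁/(k₁+k₂·C_M).
Integrating from C_{M0} to C_M: C_N = (0.574/1.77)·ln[(0.574+1.77·6.46)/(0.574+1.77·2.67)] = 0.3243·ln(12.01/5.308) = 0.2648 mol/L.

0.265 mol/L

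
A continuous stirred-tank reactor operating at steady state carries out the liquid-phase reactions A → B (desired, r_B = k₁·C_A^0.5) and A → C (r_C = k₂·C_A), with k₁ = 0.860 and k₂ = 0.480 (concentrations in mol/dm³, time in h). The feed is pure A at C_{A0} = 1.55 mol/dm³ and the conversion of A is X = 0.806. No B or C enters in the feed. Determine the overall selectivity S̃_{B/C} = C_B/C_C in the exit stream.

Exit C_A = C_{A0}(1−X) = 1.55×0.194 = 0.3007 mol/dm³.
A CSTR operates uniformly at the exit composition, giving r_B = 0.4716 and r_C = 0.1443 (each k·C_A^n at C_A = 0.3007).
Overall selectivity = C_B/C_C = r_Bτ/(r_Cτ) = r_B/r_C = 3.27.

3.27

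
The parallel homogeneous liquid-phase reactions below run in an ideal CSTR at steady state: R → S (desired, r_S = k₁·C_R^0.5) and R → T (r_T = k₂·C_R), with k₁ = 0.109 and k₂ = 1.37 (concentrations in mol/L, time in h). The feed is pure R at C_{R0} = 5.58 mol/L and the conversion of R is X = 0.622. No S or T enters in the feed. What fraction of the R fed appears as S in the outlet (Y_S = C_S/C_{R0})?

0.0323

Exit C_R = C_{R0}(1−X) = 5.58×0.378 = 2.109 mol/L.
In a CSTR the entire volume is at exit conditions, so r_S = 0.109×2.109^0.5 = 0.1583 and r_T = 1.37×2.109 = 2.890.
Fraction of consumed R going to S: r_S/(r_S+r_T) = 0.05194.
C_S = 0.05194·C_{R0}·X = 0.05194×5.58×0.622 = 0.180 mol/L; Y_S = C_S/C_{R0} = 0.0323.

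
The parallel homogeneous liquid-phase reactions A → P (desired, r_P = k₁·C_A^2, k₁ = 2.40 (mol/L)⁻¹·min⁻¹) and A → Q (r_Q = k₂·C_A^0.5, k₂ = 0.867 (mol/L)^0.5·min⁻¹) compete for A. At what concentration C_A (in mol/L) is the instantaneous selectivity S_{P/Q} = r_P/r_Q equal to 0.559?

S_{P/Q} = (k₁/k₂)·C_A^1.5 ⇒ C_A = (S·k₂/k₁)^(1/1.5).
= (0.559×0.867/2.40)^(0.6667) = (0.2019)^(0.6667) = 0.344 mol/L.

0.344 mol/L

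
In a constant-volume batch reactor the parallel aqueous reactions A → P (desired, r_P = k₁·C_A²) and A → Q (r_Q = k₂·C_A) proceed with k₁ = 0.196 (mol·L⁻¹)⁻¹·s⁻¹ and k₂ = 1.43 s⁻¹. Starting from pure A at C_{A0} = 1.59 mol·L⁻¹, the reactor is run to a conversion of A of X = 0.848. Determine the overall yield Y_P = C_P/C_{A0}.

C_A = C_{A0}(1−X) = 0.2417 mol·L⁻¹.
Along a PFR/batch, dC_Q/dC_A = −r_Q/(r_P+r_Q) = −k₂/(k₂+k₁·C_A).
Integrating from C_{A0} to C_A: C_Q = (1.43/0.196)·ln[(1.43+0.196·1.59)/(1.43+0.196·0.242)] = 7.296·ln(1.742/1.477) = 1.201 mol·L⁻¹.
Then C_P = (C_{A0}−C_A) − C_Q = 1.348 − 1.201 = 0.1477 mol·L⁻¹.
Y_P = C_P/C_{A0} = 0.1477/1.59 = 0.0929.

0.0929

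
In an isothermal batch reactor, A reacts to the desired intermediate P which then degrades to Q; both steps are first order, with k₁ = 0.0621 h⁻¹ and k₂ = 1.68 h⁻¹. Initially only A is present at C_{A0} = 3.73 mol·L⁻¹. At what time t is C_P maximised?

2.04 h

The intermediate peaks when r₁ = r₂, i.e. k₁e^(−k₁t) = k₂e^(−k₂t), giving t_opt = ln(k₂/k₁)/(k₂−k₁).
= ln(1.68/0.0621)/(1.68−0.0621) = ln(27.05)/1.618 = 3.298/1.618 = 2.04 h.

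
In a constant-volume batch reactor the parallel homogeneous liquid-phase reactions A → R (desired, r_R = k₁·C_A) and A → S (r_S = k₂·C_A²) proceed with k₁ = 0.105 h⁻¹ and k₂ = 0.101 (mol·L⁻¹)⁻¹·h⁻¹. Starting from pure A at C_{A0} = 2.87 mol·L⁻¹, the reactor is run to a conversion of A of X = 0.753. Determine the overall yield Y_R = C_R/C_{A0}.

0.291

C_A = C_{A0}(1−X) = 0.7089 mol·L⁻¹.
Along a PFR/batch, dC_R/dC_A = −r_R/(r_R+r_S) = −k₁/(k₁+k₂·C_A).
Integrating from C_{A0} to C_A: C_R = (0.105/0.101)·ln[(0.105+0.101·2.87)/(0.105+0.101·0.709)] = 1.040·ln(0.3949/0.1766) = 0.8365 mol·L⁻¹.
Y_R = C_R/C_{A0} = 0.8365/2.87 = 0.291.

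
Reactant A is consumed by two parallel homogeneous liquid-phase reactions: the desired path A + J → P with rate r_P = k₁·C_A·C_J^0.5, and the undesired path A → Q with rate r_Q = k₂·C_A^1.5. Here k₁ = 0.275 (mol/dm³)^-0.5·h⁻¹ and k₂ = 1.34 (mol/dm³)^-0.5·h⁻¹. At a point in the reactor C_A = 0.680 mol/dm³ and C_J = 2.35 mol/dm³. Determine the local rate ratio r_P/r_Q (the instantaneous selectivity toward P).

0.382

S_{P/Q} = r_P/r_Q = (k₁·C_A·C_J^0.5)/(k₂·C_A^1.5) = (k₁/k₂)·C_A^-0.5·C_J^0.5.
= (0.275×0.6800×2.350^0.5) / (1.34×0.6800^1.5) = 0.2867/0.7514 = 0.382.
The undesired path is higher order in A, so low C_A (CSTR or dilute feed) favours P.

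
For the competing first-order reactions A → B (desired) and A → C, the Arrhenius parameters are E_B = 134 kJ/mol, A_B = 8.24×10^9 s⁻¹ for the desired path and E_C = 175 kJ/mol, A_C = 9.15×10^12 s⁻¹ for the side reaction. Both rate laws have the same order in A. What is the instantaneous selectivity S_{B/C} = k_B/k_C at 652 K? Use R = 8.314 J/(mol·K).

With equal orders, S_{B/C} = k_B/k_C = (A_B/A_C)·exp[(E_C−E_B)/(RT)].
(E_C−E_B)/(RT) = (175−134)×10³/(8.314×652) = 41000/5421 = 7.564.
k_B/k_C = (8.24×10^9/9.15×10^12)·exp(7.564) = 9.005×10^-4 × 1927 = 1.74.
Since E_B < E_C, lowering the temperature improves selectivity toward B.

1.74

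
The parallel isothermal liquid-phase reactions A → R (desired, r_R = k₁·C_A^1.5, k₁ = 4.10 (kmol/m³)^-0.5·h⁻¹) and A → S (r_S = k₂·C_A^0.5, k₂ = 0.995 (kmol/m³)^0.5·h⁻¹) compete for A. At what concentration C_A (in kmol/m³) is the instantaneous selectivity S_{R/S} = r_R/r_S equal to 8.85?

2.15 kmol/m³

S_{R/S} = (k₁/k₂)·C_A ⇒ C_A = S·k₂/k₁.
= 8.85×0.995/4.10 = 2.15 kmol/m³.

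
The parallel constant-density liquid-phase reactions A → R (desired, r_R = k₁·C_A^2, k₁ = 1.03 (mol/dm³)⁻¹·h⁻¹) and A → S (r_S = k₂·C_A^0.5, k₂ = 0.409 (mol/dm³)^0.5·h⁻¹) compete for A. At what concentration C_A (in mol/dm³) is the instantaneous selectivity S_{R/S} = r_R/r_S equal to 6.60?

1.90 mol/dm³

S_{R/S} = (k₁/k₂)·C_A^1.5 ⇒ C_A = (S·k₂/k₁)^(1/1.5).
= (6.60×0.409/1.03)^(0.6667) = (2.621)^(0.6667) = 1.90 mol/dm³.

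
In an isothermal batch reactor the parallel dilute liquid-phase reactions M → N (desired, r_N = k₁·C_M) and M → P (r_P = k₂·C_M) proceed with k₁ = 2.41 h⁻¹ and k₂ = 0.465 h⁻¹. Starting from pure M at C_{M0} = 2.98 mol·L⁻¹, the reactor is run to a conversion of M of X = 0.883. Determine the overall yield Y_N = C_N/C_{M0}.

0.740

C_M = C_{M0}(1−X) = 0.3487 mol·L⁻¹.
Both paths are first order in M, so the instantaneous fraction to N is constant: dC_N/d(−C_M) = k₁/(k₁+k₂) = 0.8383.
C_N = 0.8383·(C_{M0}−C_M) = 0.8383×2.631 = 2.21 mol·L⁻¹.
Y_N = C_N/C_{M0} = 2.206/2.98 = 0.740.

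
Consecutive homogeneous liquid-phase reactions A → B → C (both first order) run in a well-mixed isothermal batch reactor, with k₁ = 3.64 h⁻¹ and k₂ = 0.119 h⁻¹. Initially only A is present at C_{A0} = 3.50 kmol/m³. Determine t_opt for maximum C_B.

For first-order series the maximum of C_B occurs at t_opt = ln(k₂/k₁)/(k₂−k₁).
= ln(0.119/3.64)/(0.119−3.64) = ln(0.03269)/-3.521 = -3.421/-3.521 = 0.971 h.

0.971 h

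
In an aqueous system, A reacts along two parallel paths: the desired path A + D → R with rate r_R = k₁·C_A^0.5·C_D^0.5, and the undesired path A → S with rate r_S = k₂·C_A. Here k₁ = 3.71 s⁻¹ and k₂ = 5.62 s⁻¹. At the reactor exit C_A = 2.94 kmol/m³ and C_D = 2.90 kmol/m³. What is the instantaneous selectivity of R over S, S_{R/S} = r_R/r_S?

S_{R/S} = r_R/r_S = (k₁·C_A^0.5·C_D^0.5)/(k₂·C_A) = (k₁/k₂)·C_A^-0.5·C_D^0.5.
= (3.71×2.940^0.5×2.900^0.5) / (5.62×2.940) = 10.83/16.52 = 0.656.

0.656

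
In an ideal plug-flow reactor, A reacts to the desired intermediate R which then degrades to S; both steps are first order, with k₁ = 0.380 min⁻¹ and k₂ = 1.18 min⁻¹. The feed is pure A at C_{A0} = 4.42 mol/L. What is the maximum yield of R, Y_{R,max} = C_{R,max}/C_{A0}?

0.188

At the optimum, C_{R,max}/C_{A0} = (k₁/k₂)^[k₂/(k₂−k₁)].
= (0.380/1.18)^(1.18/(1.18−0.380)) = (0.3220)^(1.475) = 0.1880.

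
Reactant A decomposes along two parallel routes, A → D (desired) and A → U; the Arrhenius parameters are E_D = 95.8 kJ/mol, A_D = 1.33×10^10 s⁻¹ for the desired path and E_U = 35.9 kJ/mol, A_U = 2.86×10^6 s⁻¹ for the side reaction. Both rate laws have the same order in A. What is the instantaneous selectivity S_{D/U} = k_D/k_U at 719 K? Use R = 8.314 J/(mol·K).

0.207

Since both paths have the same order in A, the concentration cancels and S_{D/U} = k_D/k_U = (A_D/A_U)·exp[(E_U−E_D)/(RT)].
(E_U−E_D)/(RT) = (35.9−95.8)×10³/(8.314×719) = -59900/5978 = -10.02.
k_D/k_U = (1.33×10^10/2.86×10^6)·exp(-10.02) = 4650 × 4.448×10^-5 = 0.207.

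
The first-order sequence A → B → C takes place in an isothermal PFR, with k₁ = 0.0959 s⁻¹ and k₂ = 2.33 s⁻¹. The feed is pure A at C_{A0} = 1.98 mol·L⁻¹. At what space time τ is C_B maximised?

1.43 s

For first-order series the maximum of C_B occurs at τ_opt = ln(k₂/k₁)/(k₂−k₁).
= ln(2.33/0.0959)/(2.33−0.0959) = ln(24.30)/2.234 = 3.190/2.234 = 1.43 s.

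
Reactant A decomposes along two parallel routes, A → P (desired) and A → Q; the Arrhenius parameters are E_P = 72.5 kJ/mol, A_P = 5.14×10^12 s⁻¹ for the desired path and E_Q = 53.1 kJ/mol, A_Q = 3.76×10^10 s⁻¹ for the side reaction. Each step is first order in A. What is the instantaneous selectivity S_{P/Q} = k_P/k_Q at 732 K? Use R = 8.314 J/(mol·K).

Since both paths have the same order in A, the concentration cancels and S_{P/Q} = k_P/k_Q = (A_P/A_Q)·exp[(E_Q−E_P)/(RT)].
(E_Q−E_P)/(RT) = (53.1−72.5)×10³/(8.314×732) = -19400/6086 = -3.188.
k_P/k_Q = (5.14×10^12/3.76×10^10)·exp(-3.188) = 136.7 × 0.04127 = 5.64.
Since E_P > E_Q, raising the temperature improves selectivity toward P.

5.64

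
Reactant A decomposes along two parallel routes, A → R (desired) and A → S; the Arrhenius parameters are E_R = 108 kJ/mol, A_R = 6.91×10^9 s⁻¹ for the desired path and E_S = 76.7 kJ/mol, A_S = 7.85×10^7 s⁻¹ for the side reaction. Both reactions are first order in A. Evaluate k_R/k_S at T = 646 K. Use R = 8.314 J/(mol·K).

0.259

Since both paths have the same order in A, the concentration cancels and S_{R/S} = k_R/k_S = (A_R/A_S)·exp[(E_S−E_R)/(RT)].
(E_S−E_R)/(RT) = (76.7−108)×10³/(8.314×646) = -31300/5371 = -5.828.
k_R/k_S = (6.91×10^9/7.85×10^7)·exp(-5.828) = 88.03 × 0.002945 = 0.259.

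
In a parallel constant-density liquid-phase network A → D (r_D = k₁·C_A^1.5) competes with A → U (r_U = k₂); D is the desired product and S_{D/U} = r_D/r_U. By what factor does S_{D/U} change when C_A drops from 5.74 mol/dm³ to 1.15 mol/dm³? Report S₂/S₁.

S_{D/U} = (k₁/k₂)·C_A^1.5, so S₂/S₁ = (C_{A,2}/C_{A,1})^1.5.
= (1.15/5.74)^1.5 = (0.2003)^1.5 = 0.0897.
Selectivity toward D falls as C_A falls — high-concentration operation is favoured.

0.0897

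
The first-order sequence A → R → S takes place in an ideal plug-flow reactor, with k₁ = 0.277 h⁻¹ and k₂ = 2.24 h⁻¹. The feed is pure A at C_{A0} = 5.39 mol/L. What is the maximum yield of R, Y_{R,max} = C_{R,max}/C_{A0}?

0.0921

Evaluating C_R at τ_opt = ln(k₂/k₁)/(k₂−k₁) gives C_{R,max}/C_{A0} = (k₁/k₂)^[k₂/(k₂−k₁)].
= (0.277/2.24)^(2.24/(2.24−0.277)) = (0.1237)^(1.141) = 0.09207.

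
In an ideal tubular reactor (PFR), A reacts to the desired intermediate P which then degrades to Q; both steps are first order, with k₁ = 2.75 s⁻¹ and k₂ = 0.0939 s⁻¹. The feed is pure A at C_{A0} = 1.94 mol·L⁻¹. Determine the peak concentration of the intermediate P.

For a first-order series the maximum intermediate yield is C_{P,max}/C_{A0} = (k₁/k₂)^[k₂/(k₂−k₁)].
= (2.75/0.0939)^(0.0939/(0.0939−2.75)) = (29.29)^(-0.03535) = 0.8875.
C_{P,max} = 0.8875×1.94 = 1.72 mol·L⁻¹.

1.72 mol·L⁻¹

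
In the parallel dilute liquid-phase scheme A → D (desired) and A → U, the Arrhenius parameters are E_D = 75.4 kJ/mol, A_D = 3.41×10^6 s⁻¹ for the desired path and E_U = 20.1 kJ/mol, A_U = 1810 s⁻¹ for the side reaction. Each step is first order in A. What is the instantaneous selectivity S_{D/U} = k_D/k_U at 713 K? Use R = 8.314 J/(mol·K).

Since both paths have the same order in A, the concentration cancels and S_{D/U} = k_D/k_U = (A_D/A_U)·exp[(E_U−E_D)/(RT)].
(E_U−E_D)/(RT) = (20.1−75.4)×10³/(8.314×713) = -55300/5928 = -9.329.
k_D/k_U = (3.41×10^6/1810)·exp(-9.329) = 1884 × 8.883×10^-5 = 0.167.

0.167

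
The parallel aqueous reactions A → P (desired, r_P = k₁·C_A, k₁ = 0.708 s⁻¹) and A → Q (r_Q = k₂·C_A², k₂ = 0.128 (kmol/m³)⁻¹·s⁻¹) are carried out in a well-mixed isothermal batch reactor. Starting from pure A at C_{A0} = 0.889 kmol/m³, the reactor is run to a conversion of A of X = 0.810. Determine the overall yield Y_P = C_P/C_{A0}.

0.740

C_A = C_{A0}(1−X) = 0.1689 kmol/m³.
Along a PFR/batch, dC_P/dC_A = −r_P/(r_P+r_Q) = −k₁/(k₁+k₂·C_A).
Integrating from C_{A0} to C_A: C_P = (0.708/0.128)·ln[(0.708+0.128·0.889)/(0.708+0.128·0.169)] = 5.531·ln(0.8218/0.7296) = 0.6580 kmol/m³.
Y_P = C_P/C_{A0} = 0.6580/0.889 = 0.740.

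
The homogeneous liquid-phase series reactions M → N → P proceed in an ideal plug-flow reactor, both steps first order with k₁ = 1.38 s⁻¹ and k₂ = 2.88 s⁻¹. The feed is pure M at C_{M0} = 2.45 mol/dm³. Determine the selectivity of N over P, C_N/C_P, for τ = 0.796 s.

0.472

Solving the coupled first-order balances gives C_N(τ) = [k₁/(k₂−k₁)]·C_{M0}·(e^(−k₁τ) − e^(−k₂τ)).
e^(−k₁τ) = e^(−1.38×0.796) = e^(−1.098) = 0.3334; e^(−k₂τ) = e^(−2.292) = 0.1010.
C_N = 1.38×2.45/(2.88−1.38) × (0.3334−0.1010) = 2.254×0.2324 = 0.5237 mol/dm³.
C_M = C_{M0}e^(−k₁τ) = 0.8168 mol/dm³, so C_P = C_{M0}−C_M−C_N = 1.109 mol/dm³; C_N/C_P = 0.472.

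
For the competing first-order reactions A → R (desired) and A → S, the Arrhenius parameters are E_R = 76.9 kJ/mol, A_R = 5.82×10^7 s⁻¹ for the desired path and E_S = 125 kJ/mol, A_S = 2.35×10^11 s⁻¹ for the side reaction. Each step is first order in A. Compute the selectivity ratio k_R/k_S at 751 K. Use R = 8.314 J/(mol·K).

0.549

Since both paths have the same order in A, the concentration cancels and S_{R/S} = k_R/k_S = (A_R/A_S)·exp[(E_S−E_R)/(RT)].
(E_S−E_R)/(RT) = (125−76.9)×10³/(8.314×751) = 48100/6244 = 7.704.
k_R/k_S = (5.82×10^7/2.35×10^11)·exp(7.704) = 2.477×10^-4 × 2216 = 0.549.
Since E_R < E_S, lowering the temperature improves selectivity toward R.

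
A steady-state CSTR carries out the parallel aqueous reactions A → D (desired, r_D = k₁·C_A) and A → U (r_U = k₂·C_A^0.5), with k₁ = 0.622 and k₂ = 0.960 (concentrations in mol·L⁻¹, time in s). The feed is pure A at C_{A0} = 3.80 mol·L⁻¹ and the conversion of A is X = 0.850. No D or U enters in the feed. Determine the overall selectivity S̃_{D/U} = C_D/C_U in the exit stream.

0.489

Exit C_A = C_{A0}(1−X) = 3.80×0.150 = 0.5700 mol·L⁻¹.
A CSTR operates uniformly at the exit composition, giving r_D = 0.3545 and r_U = 0.7248 (each k·C_A^n at C_A = 0.5700).
Overall selectivity = C_D/C_U = r_Dτ/(r_Uτ) = r_D/r_U = 0.489.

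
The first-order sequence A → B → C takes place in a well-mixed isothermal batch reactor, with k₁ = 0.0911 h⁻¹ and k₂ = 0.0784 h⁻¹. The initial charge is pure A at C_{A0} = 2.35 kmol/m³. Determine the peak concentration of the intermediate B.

For a first-order series the maximum intermediate yield is C_{B,max}/C_{A0} = (k₁/k₂)^[k₂/(k₂−k₁)].
= (0.0911/0.0784)^(0.0784/(0.0784−0.0911)) = (1.162)^(-6.173) = 0.3958.
C_{B,max} = 0.3958×2.35 = 0.930 kmol/m³.

0.930 kmol/m³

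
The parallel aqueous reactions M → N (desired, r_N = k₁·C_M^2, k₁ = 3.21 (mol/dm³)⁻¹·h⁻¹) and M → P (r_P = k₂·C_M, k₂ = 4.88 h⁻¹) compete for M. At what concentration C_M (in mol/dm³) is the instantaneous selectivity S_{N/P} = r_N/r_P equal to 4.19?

S_{N/P} = (k₁/k₂)·C_M ⇒ C_M = S·k₂/k₁.
= 4.19×4.88/3.21 = 6.37 mol/dm³.

6.37 mol/dm³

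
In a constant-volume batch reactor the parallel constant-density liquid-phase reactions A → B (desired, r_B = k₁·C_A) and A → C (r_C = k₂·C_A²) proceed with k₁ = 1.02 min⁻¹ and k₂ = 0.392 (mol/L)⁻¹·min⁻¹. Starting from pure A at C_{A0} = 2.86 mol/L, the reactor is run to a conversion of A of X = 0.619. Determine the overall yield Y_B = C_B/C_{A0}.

C_A = C_{A0}(1−X) = 1.090 mol/L.
Along a PFR/batch, dC_B/dC_A = −r_B/(r_B+r_C) = −k₁/(k₁+k₂·C_A).
Integrating from C_{A0} to C_A: C_B = (1.02/0.392)·ln[(1.02+0.392·2.86)/(1.02+0.392·1.09)] = 2.602·ln(2.141/1.447) = 1.019 mol/L.
Y_B = C_B/C_{A0} = 1.019/2.86 = 0.356.

0.356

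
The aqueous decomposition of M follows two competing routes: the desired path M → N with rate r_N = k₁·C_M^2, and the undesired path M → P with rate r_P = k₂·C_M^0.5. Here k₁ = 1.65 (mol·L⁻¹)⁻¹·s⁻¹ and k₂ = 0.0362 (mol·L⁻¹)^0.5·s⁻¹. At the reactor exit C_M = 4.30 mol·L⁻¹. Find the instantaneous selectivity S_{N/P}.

S_{N/P} = r_N/r_P = (k₁·C_M^2)/(k₂·C_M^0.5) = (k₁/k₂)·C_M^1.5.
= (1.65×4.300^2) / (0.0362×4.300^0.5) = 30.51/0.07507 = 406.
Since the desired path is higher order in M, keeping C_M high (PFR or concentrated feed) favours N.

406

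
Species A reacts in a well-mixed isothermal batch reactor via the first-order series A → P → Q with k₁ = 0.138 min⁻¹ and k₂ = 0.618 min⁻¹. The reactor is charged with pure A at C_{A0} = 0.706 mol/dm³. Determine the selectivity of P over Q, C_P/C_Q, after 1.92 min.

1.33

The intermediate concentration in a first-order A→B→C sequence is C_P = k₁C_{A0}(e^(−k₁t) − e^(−k₂t))/(k₂−k₁).
e^(−k₁t) = e^(−0.138×1.92) = e^(−0.2650) = 0.7672; e^(−k₂t) = e^(−1.187) = 0.3053.
C_P = 0.138×0.706/(0.618−0.138) × (0.7672−0.3053) = 0.2030×0.4620 = 0.09377 mol/dm³.
C_A = C_{A0}e^(−k₁t) = 0.5417 mol/dm³, so C_Q = C_{A0}−C_A−C_P = 0.07056 mol/dm³; C_P/C_Q = 1.33.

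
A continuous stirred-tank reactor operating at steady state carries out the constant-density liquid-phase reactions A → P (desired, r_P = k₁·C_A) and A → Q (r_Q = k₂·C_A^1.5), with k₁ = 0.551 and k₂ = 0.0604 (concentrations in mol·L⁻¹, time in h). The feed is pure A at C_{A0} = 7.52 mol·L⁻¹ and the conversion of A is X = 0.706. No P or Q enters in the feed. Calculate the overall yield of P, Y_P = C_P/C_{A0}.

0.607

Exit C_A = C_{A0}(1−X) = 7.52×0.294 = 2.211 mol·L⁻¹.
In a CSTR the entire volume is at exit conditions, so r_P = 0.551×2.211 = 1.218 and r_Q = 0.0604×2.211^1.5 = 0.1986.
Fraction of consumed A going to P: r_P/(r_P+r_Q) = 0.8599.
C_P = 0.8599·C_{A0}·X = 0.8599×7.52×0.706 = 4.57 mol·L⁻¹; Y_P = C_P/C_{A0} = 0.607.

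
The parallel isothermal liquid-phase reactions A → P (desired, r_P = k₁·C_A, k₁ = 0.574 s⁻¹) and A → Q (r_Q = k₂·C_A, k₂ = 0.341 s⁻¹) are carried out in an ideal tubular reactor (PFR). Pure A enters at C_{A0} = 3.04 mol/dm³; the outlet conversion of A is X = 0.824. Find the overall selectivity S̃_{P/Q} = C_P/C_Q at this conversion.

1.68

C_A = C_{A0}(1−X) = 0.5350 mol/dm³.
Both paths are first order in A, so the instantaneous fraction to P is constant: dC_P/d(−C_A) = k₁/(k₁+k₂) = 0.6273.
C_P = 0.6273·(C_{A0}−C_A) = 0.6273×2.505 = 1.57 mol/dm³.
C_Q = (C_{A0}−C_A)−C_P = 0.9335 mol/dm³; S̃_{P/Q} = 1.571/0.9335 = 1.68.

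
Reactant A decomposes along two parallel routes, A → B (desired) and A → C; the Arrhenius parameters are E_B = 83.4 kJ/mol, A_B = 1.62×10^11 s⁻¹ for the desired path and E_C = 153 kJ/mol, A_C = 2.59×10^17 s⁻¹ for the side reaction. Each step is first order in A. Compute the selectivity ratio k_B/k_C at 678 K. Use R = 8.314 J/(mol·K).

k_B/k_C = (A_B/A_C)·exp[−(E_B−E_C)/(RT)] = (A_B/A_C)·exp[(E_C−E_B)/(RT)].
(E_C−E_B)/(RT) = (153−83.4)×10³/(8.314×678) = 69600/5637 = 12.35.
k_B/k_C = (1.62×10^11/2.59×10^17)·exp(12.35) = 6.255×10^-7 × 2.303×10^5 = 0.144.

0.144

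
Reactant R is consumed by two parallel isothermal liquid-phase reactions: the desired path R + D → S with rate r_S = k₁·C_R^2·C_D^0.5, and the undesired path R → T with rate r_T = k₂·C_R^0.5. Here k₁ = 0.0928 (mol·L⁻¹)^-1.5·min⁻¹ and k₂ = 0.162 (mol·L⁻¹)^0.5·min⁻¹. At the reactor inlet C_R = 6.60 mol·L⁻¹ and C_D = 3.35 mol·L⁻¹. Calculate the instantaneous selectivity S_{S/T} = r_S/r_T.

S_{S/T} = r_S/r_T = (k₁·C_R^2·C_D^0.5)/(k₂·C_R^0.5) = (k₁/k₂)·C_R^1.5·C_D^0.5.
= (0.0928×6.600^2×3.350^0.5) / (0.162×6.600^0.5) = 7.399/0.4162 = 17.8.
Since the desired path is higher order in R, keeping C_R high (PFR or concentrated feed) favours S.

17.8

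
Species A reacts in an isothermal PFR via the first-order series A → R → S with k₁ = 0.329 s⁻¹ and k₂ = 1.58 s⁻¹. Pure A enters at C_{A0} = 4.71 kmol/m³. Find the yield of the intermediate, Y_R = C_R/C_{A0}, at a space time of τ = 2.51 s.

0.110

For first-order series with pure A initially, C_R(τ) = k₁C_{A0}/(k₂−k₁)·(e^(−k₁τ) − e^(−k₂τ)).
e^(−k₁τ) = e^(−0.329×2.51) = e^(−0.8258) = 0.4379; e^(−k₂τ) = e^(−3.966) = 0.01895.
C_R = 0.329×4.71/(1.58−0.329) × (0.4379−0.01895) = 1.239×0.4189 = 0.5189 kmol/m³.
Y_R = C_R/C_{A0} = 0.5189/4.71 = 0.110.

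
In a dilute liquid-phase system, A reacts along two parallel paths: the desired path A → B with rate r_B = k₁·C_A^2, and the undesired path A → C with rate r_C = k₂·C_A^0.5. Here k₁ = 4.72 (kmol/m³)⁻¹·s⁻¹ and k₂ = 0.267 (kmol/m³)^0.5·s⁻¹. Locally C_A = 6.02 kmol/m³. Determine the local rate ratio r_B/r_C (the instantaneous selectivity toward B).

261

S_{B/C} = r_B/r_C = (k₁·C_A^2)/(k₂·C_A^0.5) = (k₁/k₂)·C_A^1.5.
= (4.72×6.020^2) / (0.267×6.020^0.5) = 171.1/0.6551 = 261.
Since the desired path is higher order in A, keeping C_A high (PFR or concentrated feed) favours B.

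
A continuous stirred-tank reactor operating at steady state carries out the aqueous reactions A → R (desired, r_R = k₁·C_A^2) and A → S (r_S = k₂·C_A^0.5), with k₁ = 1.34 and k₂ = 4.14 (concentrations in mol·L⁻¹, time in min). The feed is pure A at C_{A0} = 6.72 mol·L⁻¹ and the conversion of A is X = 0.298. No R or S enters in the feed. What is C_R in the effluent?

Exit C_A = C_{A0}(1−X) = 6.72×0.702 = 4.717 mol·L⁻¹.
Rates in a CSTR are evaluated at the outlet concentration: r_R = 1.34×4.717^2 = 29.82, r_S = 4.14×4.717^0.5 = 8.992.
Fraction of consumed A going to R: r_R/(r_R+r_S) = 0.7683.
C_R = 0.7683·C_{A0}·X = 0.7683×6.72×0.298 = 1.54 mol·L⁻¹.

1.54 mol·L⁻¹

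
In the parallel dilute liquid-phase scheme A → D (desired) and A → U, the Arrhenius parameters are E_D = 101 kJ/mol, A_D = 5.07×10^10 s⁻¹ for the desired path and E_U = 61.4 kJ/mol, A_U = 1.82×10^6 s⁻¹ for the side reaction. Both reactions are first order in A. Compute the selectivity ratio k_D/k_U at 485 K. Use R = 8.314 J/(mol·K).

1.51

Since both paths have the same order in A, the concentration cancels and S_{D/U} = k_D/k_U = (A_D/A_U)·exp[(E_U−E_D)/(RT)].
(E_U−E_D)/(RT) = (61.4−101)×10³/(8.314×485) = -39600/4032 = -9.821.
k_D/k_U = (5.07×10^10/1.82×10^6)·exp(-9.821) = 27857 × 5.431×10^-5 = 1.51.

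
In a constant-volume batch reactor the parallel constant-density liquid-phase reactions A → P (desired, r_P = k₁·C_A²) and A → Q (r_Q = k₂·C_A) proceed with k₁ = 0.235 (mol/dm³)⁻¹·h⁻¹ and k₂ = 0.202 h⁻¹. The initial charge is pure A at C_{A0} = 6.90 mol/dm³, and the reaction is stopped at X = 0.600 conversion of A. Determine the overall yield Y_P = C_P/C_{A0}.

0.505

C_A = C_{A0}(1−X) = 2.760 mol/dm³.
Along a PFR/batch, dC_Q/dC_A = −r_Q/(r_P+r_Q) = −k₂/(k₂+k₁·C_A).
Integrating from C_{A0} to C_A: C_Q = (0.202/0.235)·ln[(0.202+0.235·6.90)/(0.202+0.235·2.76)] = 0.8596·ln(1.823/0.8506) = 0.6555 mol/dm³.
Then C_P = (C_{A0}−C_A) − C_Q = 4.140 − 0.6555 = 3.485 mol/dm³.
Y_P = C_P/C_{A0} = 3.485/6.90 = 0.505.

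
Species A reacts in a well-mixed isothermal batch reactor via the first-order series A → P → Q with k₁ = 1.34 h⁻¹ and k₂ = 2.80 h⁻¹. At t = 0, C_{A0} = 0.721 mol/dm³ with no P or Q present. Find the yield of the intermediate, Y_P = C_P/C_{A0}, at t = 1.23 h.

The intermediate concentration in a first-order A→B→C sequence is C_P = k₁C_{A0}(e^(−k₁t) − e^(−k₂t))/(k₂−k₁).
e^(−k₁t) = e^(−1.34×1.23) = e^(−1.648) = 0.1924; e^(−k₂t) = e^(−3.444) = 0.03194.
C_P = 1.34×0.721/(2.80−1.34) × (0.1924−0.03194) = 0.6617×0.1605 = 0.1062 mol/dm³.
Y_P = C_P/C_{A0} = 0.1062/0.721 = 0.147.

0.147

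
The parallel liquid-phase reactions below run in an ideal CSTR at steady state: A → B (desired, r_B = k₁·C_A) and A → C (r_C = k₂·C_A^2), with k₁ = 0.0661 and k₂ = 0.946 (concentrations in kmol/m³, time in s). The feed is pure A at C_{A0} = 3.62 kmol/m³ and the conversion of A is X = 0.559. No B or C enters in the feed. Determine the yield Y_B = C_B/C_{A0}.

Exit C_A = C_{A0}(1−X) = 3.62×0.441 = 1.596 kmol/m³.
In a CSTR the entire volume is at exit conditions, so r_B = 0.0661×1.596 = 0.1055 and r_C = 0.946×1.596^2 = 2.411.
Fraction of consumed A going to B: r_B/(r_B+r_C) = 0.04193.
C_B = 0.04193·C_{A0}·X = 0.04193×3.62×0.559 = 0.0849 kmol/m³; Y_B = C_B/C_{A0} = 0.0234.

0.0234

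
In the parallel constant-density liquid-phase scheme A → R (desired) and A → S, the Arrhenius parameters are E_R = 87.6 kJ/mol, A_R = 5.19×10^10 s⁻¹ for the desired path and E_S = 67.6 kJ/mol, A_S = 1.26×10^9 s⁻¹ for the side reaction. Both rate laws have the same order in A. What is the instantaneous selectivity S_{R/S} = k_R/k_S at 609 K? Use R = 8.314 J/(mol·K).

Since both paths have the same order in A, the concentration cancels and S_{R/S} = k_R/k_S = (A_R/A_S)·exp[(E_S−E_R)/(RT)].
(E_S−E_R)/(RT) = (67.6−87.6)×10³/(8.314×609) = -20000/5063 = -3.950.
k_R/k_S = (5.19×10^10/1.26×10^9)·exp(-3.950) = 41.19 × 0.01925 = 0.793.
Since E_R > E_S, raising the temperature improves selectivity toward R.

0.793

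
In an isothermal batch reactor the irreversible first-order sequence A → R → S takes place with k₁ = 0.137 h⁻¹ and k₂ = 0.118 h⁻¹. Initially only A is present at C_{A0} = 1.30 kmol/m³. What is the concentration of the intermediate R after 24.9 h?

0.187 kmol/m³

For first-order series with pure A initially, C_R(t) = k₁C_{A0}/(k₂−k₁)·(e^(−k₁t) − e^(−k₂t)).
e^(−k₁t) = e^(−0.137×24.9) = e^(−3.411) = 0.03300; e^(−k₂t) = e^(−2.938) = 0.05296.
C_R = 0.137×1.30/(0.118−0.137) × (0.03300−0.05296) = (-9.374)×(-0.01996) = 0.1871 kmol/m³.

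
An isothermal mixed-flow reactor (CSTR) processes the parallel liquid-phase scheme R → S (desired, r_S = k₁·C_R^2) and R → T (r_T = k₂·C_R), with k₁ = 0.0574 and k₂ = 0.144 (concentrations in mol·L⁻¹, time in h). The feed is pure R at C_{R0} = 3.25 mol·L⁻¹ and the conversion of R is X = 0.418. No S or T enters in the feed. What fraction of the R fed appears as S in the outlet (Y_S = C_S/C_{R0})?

Exit C_R = C_{R0}(1−X) = 3.25×0.582 = 1.892 mol·L⁻¹.
A CSTR operates uniformly at the exit composition, giving r_S = 0.2054 and r_T = 0.2724 (each k·C_R^n at C_R = 1.892).
Fraction of consumed R going to S: r_S/(r_S+r_T) = 0.4299.
C_S = 0.4299·C_{R0}·X = 0.4299×3.25×0.418 = 0.584 mol·L⁻¹; Y_S = C_S/C_{R0} = 0.180.

0.180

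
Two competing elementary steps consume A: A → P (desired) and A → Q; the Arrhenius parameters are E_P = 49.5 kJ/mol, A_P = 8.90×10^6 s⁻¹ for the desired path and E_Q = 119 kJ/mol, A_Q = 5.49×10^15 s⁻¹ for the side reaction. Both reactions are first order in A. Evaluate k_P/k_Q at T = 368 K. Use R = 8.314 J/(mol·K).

11.9

k_P/k_Q = (A_P/A_Q)·exp[−(E_P−E_Q)/(RT)] = (A_P/A_Q)·exp[(E_Q−E_P)/(RT)].
(E_Q−E_P)/(RT) = (119−49.5)×10³/(8.314×368) = 69500/3060 = 22.72.
k_P/k_Q = (8.90×10^6/5.49×10^15)·exp(22.72) = 1.621×10^-9 × 7.334×10^9 = 11.9.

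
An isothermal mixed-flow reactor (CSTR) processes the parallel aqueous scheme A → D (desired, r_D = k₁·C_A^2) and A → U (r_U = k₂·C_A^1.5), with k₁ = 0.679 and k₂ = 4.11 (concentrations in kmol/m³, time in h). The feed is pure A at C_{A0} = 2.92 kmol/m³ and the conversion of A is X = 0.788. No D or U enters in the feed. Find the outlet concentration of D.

Exit C_A = C_{A0}(1−X) = 2.92×0.212 = 0.6190 kmol/m³.
Rates in a CSTR are evaluated at the outlet concentration: r_D = 0.679×0.6190^2 = 0.2602, r_U = 4.11×0.6190^1.5 = 2.002.
Fraction of consumed A going to D: r_D/(r_D+r_U) = 0.1150.
C_D = 0.1150·C_{A0}·X = 0.1150×2.92×0.788 = 0.265 kmol/m³.

0.265 kmol/m³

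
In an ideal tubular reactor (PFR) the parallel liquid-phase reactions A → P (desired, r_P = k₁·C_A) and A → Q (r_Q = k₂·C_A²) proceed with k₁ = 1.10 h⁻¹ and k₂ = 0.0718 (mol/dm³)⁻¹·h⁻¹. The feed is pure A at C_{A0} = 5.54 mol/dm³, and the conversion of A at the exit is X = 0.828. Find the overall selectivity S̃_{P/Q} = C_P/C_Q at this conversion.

4.86

C_A = C_{A0}(1−X) = 0.9529 mol/dm³.
Along a PFR/batch, dC_P/dC_A = −r_P/(r_P+r_Q) = −k₁/(k₁+k₂·C_A).
Integrating from C_{A0} to C_A: C_P = (1.10/0.0718)·ln[(1.10+0.0718·5.54)/(1.10+0.0718·0.953)] = 15.32·ln(1.498/1.168) = 3.804 mol/dm³.
C_Q = (C_{A0}−C_A)−C_P = 0.7826 mol/dm³; S̃_{P/Q} = 3.804/0.7826 = 4.86.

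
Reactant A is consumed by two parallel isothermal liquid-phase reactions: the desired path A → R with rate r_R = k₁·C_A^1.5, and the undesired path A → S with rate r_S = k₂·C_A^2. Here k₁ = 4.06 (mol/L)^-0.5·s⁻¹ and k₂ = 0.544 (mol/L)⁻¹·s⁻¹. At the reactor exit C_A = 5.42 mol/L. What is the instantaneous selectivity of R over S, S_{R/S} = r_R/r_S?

3.21

S_{R/S} = r_R/r_S = (k₁·C_A^1.5)/(k₂·C_A^2) = (k₁/k₂)·C_A^-0.5.
= (4.06×5.420^1.5) / (0.544×5.420^2) = 51.23/15.98 = 3.21.
The undesired path is higher order in A, so low C_A (CSTR or dilute feed) favours R.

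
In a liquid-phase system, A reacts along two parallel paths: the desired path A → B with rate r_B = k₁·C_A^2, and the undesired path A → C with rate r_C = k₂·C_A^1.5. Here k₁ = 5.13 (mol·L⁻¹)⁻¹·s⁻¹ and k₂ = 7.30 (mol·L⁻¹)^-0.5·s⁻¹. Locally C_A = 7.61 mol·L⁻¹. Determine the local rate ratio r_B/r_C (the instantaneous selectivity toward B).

1.94

S_{B/C} = r_B/r_C = (k₁·C_A^2)/(k₂·C_A^1.5) = (k₁/k₂)·C_A^0.5.
= (5.13×7.610^2) / (7.30×7.610^1.5) = 297.1/153.2 = 1.94.
Since the desired path is higher order in A, keeping C_A high (PFR or concentrated feed) favours B.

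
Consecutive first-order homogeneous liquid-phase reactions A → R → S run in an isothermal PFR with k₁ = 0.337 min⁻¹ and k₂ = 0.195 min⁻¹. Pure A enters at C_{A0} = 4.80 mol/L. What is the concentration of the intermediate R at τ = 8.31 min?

For first-order series with pure A initially, C_R(τ) = k₁C_{A0}/(k₂−k₁)·(e^(−k₁τ) − e^(−k₂τ)).
e^(−k₁τ) = e^(−0.337×8.31) = e^(−2.800) = 0.06078; e^(−k₂τ) = e^(−1.620) = 0.1978.
C_R = 0.337×4.80/(0.195−0.337) × (0.06078−0.1978) = (-11.39)×(-0.1370) = 1.561 mol/L.

1.56 mol/L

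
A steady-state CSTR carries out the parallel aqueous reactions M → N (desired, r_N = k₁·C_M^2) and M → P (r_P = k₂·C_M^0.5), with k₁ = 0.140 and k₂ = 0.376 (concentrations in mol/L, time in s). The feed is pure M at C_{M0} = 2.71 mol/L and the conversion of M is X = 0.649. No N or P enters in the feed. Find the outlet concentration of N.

Exit C_M = C_{M0}(1−X) = 2.71×0.351 = 0.9512 mol/L.
Rates in a CSTR are evaluated at the outlet concentration: r_N = 0.140×0.9512^2 = 0.1267, r_P = 0.376×0.9512^0.5 = 0.3667.
Fraction of consumed M going to N: r_N/(r_N+r_P) = 0.2567.
C_N = 0.2567·C_{M0}·X = 0.2567×2.71×0.649 = 0.452 mol/L.

0.452 mol/L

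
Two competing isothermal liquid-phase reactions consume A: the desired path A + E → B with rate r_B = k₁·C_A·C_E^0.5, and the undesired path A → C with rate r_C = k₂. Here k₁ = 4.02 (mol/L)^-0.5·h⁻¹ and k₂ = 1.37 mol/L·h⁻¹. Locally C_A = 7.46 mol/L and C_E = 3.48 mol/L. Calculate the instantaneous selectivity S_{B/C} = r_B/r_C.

40.8

S_{B/C} = r_B/r_C = (k₁·C_A·C_E^0.5)/(k₂) = (k₁/k₂)·C_A·C_E^0.5.
= (4.02×7.460×3.480^0.5) / (1.37) = 55.94/1.370 = 40.8.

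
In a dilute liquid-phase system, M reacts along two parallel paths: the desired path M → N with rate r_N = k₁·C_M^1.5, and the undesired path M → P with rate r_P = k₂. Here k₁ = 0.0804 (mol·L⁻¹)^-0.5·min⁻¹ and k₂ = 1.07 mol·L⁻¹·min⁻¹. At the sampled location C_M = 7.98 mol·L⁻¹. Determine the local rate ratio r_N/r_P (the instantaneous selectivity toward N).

S_{N/P} = r_N/r_P = (k₁·C_M^1.5)/(k₂) = (k₁/k₂)·C_M^1.5.
= (0.0804×7.980^1.5) / (1.07) = 1.812/1.070 = 1.69.
Since the desired path is higher order in M, keeping C_M high (PFR or concentrated feed) favours N.

1.69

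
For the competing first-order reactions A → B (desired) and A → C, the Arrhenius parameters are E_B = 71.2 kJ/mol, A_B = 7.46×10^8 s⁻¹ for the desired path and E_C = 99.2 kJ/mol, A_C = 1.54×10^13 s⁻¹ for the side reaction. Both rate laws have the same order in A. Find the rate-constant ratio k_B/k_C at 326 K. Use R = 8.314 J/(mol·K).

1.49

k_B/k_C = (A_B/A_C)·exp[−(E_B−E_C)/(RT)] = (A_B/A_C)·exp[(E_C−E_B)/(RT)].
(E_C−E_B)/(RT) = (99.2−71.2)×10³/(8.314×326) = 28000/2710 = 10.33.
k_B/k_C = (7.46×10^8/1.54×10^13)·exp(10.33) = 4.844×10^-5 × 30660 = 1.49.
Since E_B < E_C, lowering the temperature improves selectivity toward B.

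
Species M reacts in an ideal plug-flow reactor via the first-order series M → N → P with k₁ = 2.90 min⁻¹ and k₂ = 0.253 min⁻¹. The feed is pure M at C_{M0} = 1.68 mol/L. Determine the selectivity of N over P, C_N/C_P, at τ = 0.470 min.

13.4

Solving the coupled first-order balances gives C_N(τ) = [k₁/(k₂−k₁)]·C_{M0}·(e^(−k₁τ) − e^(−k₂τ)).
e^(−k₁τ) = e^(−2.90×0.470) = e^(−1.363) = 0.2559; e^(−k₂τ) = e^(−0.1189) = 0.8879.
C_N = 2.90×1.68/(0.253−2.90) × (0.2559−0.8879) = (-1.841)×(-0.6320) = 1.163 mol/L.
C_M = C_{M0}e^(−k₁τ) = 0.4299 mol/L, so C_P = C_{M0}−C_M−C_N = 0.08687 mol/L; C_N/C_P = 13.4.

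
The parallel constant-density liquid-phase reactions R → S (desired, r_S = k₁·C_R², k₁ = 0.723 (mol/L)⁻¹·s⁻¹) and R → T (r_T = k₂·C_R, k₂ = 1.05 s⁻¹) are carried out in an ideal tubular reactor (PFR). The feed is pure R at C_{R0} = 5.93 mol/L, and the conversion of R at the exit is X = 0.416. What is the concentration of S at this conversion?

1.88 mol/L

C_R = C_{R0}(1−X) = 3.463 mol/L.
Along a PFR/batch, dC_T/dC_R = −r_T/(r_S+r_T) = −k₂/(k₂+k₁·C_R).
Integrating from C_{R0} to C_R: C_T = (1.05/0.723)·ln[(1.05+0.723·5.93)/(1.05+0.723·3.46)] = 1.452·ln(5.337/3.554) = 0.5907 mol/L.
Then C_S = (C_{R0}−C_R) − C_T = 2.467 − 0.5907 = 1.876 mol/L.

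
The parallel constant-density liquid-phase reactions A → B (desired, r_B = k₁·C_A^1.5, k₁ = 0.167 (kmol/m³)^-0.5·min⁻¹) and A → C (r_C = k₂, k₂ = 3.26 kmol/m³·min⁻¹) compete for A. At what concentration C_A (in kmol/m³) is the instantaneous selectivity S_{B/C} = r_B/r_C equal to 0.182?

2.33 kmol/m³

S_{B/C} = (k₁/k₂)·C_A^1.5 ⇒ C_A = (S·k₂/k₁)^(1/1.5).
= (0.182×3.26/0.167)^(0.6667) = (3.553)^(0.6667) = 2.33 kmol/m³.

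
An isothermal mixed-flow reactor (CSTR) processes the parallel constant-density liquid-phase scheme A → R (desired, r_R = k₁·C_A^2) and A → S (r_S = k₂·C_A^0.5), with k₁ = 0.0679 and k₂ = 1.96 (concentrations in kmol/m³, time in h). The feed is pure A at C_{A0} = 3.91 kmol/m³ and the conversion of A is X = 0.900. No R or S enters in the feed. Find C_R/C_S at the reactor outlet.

0.00847

Exit C_A = C_{A0}(1−X) = 3.91×0.100 = 0.3910 kmol/m³.
A CSTR operates uniformly at the exit composition, giving r_R = 0.01038 and r_S = 1.226 (each k·C_A^n at C_A = 0.3910).
Overall selectivity = C_R/C_S = r_Rτ/(r_Sτ) = r_R/r_S = 0.00847.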